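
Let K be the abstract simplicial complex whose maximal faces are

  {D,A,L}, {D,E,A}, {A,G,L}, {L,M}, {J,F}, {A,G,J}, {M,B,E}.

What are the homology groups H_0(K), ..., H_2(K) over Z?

H_0 = Z,  H_1 = Z,  H_2 = 0.

Take the total order A < B < D < E < F < G < J < L < M on the vertex set. Then K (dimension 2) consists of the simplices:

  0-simplices (9): A, B, D, E, F, G, J, L, M
  1-simplices (14): AD, AE, AG, AJ, AL, BE, BM, DE, DL, EM, FJ, GJ, GL, LM
  2-simplices (5): ADE, ADL, AGJ, AGL, BEM

so the chain groups are C_0 ≅ Z^9, C_1 ≅ Z^14, C_2 ≅ Z^5.

The boundary map ∂_1: C_1 → C_0 is given by ∂[p,q] = [q] − [p]. For instance
  ∂GL = L − G.
The 9×14 boundary matrix has rank 8 and Smith normal form diag(1,1,1,1,1,1,1,1).

Boundary ∂_2: C_2 → C_1 maps a triangle to the signed sum of its edges. For instance
  ∂AGJ = GJ − AJ + AG,
  ∂ADL = DL − AL + AD.
The resulting 14×5 matrix has rank 5, and its Smith normal form has invariant factors (1,1,1,1,1).

Reading off H_k = ker ∂_k / im ∂_{k+1}:

  H_0: rank C_0 − rank ∂_1 = 9 − 8 = 1, and the invariant factors of ∂_1 are all 1, so H_0 = Z.
  H_1: rank ker ∂_1 − rank ∂_2 = (14 − 8) − 5 = 1, and the invariant factors of ∂_2 are all 1, so H_1 = Z.
  H_2: rank ker ∂_2 − rank ∂_3 = (5 − 5) − 0 = 0, and there is no ∂_3, so H_2 = 0.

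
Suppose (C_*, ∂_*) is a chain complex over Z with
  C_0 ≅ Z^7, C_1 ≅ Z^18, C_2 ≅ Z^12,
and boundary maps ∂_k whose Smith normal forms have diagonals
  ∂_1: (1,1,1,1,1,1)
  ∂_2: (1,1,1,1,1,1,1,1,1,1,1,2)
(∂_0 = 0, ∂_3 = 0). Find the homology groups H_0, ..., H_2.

H_0: b_0 = 7 − 0 − 6 = 1; torsion from ∂_1 factors > 1: none. So H_0 ≅ Z.
H_1: b_1 = 18 − 6 − 12 = 0; torsion from ∂_2 factors > 1: [2]. So H_1 ≅ Z/2.
H_2: b_2 = 12 − 12 − 0 = 0; torsion from ∂_3 factors > 1: none. So H_2 ≅ 0.

H_0 ≅ Z,  H_1 ≅ Z/2,  H_2 = 0.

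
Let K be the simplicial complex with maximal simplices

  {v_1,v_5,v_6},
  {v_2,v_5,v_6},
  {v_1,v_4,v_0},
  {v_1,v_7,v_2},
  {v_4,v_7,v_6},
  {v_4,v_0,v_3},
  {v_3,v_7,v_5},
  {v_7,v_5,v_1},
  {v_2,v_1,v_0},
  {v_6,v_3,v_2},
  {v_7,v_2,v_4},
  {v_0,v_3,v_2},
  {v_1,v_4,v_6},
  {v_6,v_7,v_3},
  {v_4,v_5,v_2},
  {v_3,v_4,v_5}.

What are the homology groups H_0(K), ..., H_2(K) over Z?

Order the vertices as v_0 < v_1 < v_2 < v_3 < v_4 < v_5 < v_6 < v_7. Listing each simplex with vertices in this order, K has dimension 2 with simplices:

  0-simplices (8): [v_0], [v_1], [v_2], [v_3], [v_4], [v_5], [v_6], [v_7]
  1-simplices (24): (24 of them)
  2-simplices (16): (16 of them)

so the chain groups are C_0 ≅ Z^8, C_1 ≅ Z^24, C_2 ≅ Z^16.

∂_1: C_1 → C_0 maps an edge to its endpoints' difference, ∂[p,q] = q − p. For instance
  ∂[v_2,v_7] = [v_7] − [v_2].
The resulting 8×24 matrix has rank 7, and its Smith normal form has invariant factors (1,1,1,1,1,1,1).

Boundary ∂_2: C_2 → C_1 acts by ∂[p,q,r] = [q,r] − [p,r] + [p,q]. For instance
  ∂[v_4,v_6,v_7] = [v_6,v_7] − [v_4,v_7] + [v_4,v_6],
  ∂[v_1,v_2,v_7] = [v_2,v_7] − [v_1,v_7] + [v_1,v_2].
This gives a 24×16 integer matrix of rank 15; reducing to Smith normal form yields diagonal entries (1,1,1,1,1,1,1,1,1,1,1,1,1,1,1).

Reading off H_k = ker ∂_k / im ∂_{k+1}:

  H_0: rank C_0 − rank ∂_1 = 8 − 7 = 1, and the invariant factors of ∂_1 are all 1, so H_0 ≅ Z.
  H_1: rank ker ∂_1 − rank ∂_2 = (24 − 7) − 15 = 2, and the invariant factors of ∂_2 are all 1, so H_1 ≅ Z^2.
  H_2: rank ker ∂_2 − rank ∂_3 = (16 − 15) − 0 = 1, and there is no ∂_3, so H_2 ≅ Z.

H_0 ≅ Z,  H_1 ≅ Z^2,  H_2 ≅ Z.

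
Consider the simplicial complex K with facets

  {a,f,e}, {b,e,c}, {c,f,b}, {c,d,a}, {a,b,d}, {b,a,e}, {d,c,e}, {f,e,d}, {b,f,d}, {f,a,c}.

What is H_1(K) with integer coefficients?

H_1 ≅ Z_2.

K has 6 vertices, 15 edges, 10 triangles.
rank ∂_1 = 5, rank ∂_2 = 10 ⇒ b_1 = 15 − 5 − 10 = 0; ∂_2 has invariant factor(s) [2] giving torsion. So H_1 ≅ Z_2.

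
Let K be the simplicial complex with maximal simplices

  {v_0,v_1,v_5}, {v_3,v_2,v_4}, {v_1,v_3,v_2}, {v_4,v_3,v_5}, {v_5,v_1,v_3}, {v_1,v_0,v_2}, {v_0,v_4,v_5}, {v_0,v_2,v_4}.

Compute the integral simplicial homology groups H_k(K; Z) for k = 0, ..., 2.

H_0 = Z,  H_1 = 0,  H_2 = Z.

Fix the vertex order v_0 < v_1 < v_2 < v_3 < v_4 < v_5 and write every simplex with vertices in increasing order. Then dim K = 2 and the simplices of K are:

  0-simplices (6): [v_0], [v_1], [v_2], [v_3], [v_4], [v_5]
  1-simplices (12): [v_0,v_1], [v_0,v_2], [v_0,v_4], [v_0,v_5], [v_1,v_2], [v_1,v_3], [v_1,v_5], [v_2,v_3], [v_2,v_4], [v_3,v_4], [v_3,v_5], [v_4,v_5]
  2-simplices (8): [v_0,v_1,v_2], [v_0,v_1,v_5], [v_0,v_2,v_4], [v_0,v_4,v_5], [v_1,v_2,v_3], [v_1,v_3,v_5], [v_2,v_3,v_4], [v_3,v_4,v_5]

giving chain groups C_0 ≅ Z^6, C_1 ≅ Z^12, C_2 ≅ Z^8.

Boundary ∂_1: C_1 → C_0 is given by ∂[p,q] = [q] − [p]. For instance
  ∂[v_4,v_5] = [v_5] − [v_4].
The 6×12 boundary matrix has rank 5 and Smith normal form diag(1,1,1,1,1).

Boundary ∂_2: C_2 → C_1 sends each 2-simplex [p,q,r] to [q,r] − [p,r] + [p,q]. For instance
  ∂[v_2,v_3,v_4] = [v_3,v_4] − [v_2,v_4] + [v_2,v_3],
  ∂[v_0,v_2,v_4] = [v_2,v_4] − [v_0,v_4] + [v_0,v_2].
The 12×8 boundary matrix has rank 7 and Smith normal form diag(1,1,1,1,1,1,1).

From H_k ≅ ker(∂_k) / im(∂_{k+1}) we obtain:

  H_0: rank C_0 − rank ∂_1 = 6 − 5 = 1, and the invariant factors of ∂_1 are all 1, so H_0 = Z.
  H_1: rank ker ∂_1 − rank ∂_2 = (12 − 5) − 7 = 0, and the invariant factors of ∂_2 are all 1, so H_1 = 0.
  H_2: rank ker ∂_2 − rank ∂_3 = (8 − 7) − 0 = 1, and there is no ∂_3, so H_2 = Z.

(K is a triangulation of the 2-sphere S^2.)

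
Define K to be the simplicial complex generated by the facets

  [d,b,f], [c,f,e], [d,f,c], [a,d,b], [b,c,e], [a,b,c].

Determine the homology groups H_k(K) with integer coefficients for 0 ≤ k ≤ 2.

We work with the vertex ordering a < b < c < d < e < f. The simplices of K, each written with vertices in increasing order, are:

  0-simplices (6): a, b, c, d, e, f
  1-simplices (12): ab, ac, ad, bc, bd, be, bf, cd, ce, cf, df, ef
  2-simplices (6): abc, abd, bce, bdf, cdf, cef

Hence C_0 ≅ Z^6, C_1 ≅ Z^12, C_2 ≅ Z^6.

Boundary ∂_1: C_1 → C_0 maps an edge to its endpoints' difference, ∂[p,q] = q − p.
The resulting 6×12 matrix has rank 5, and its Smith normal form has invariant factors (1,1,1,1,1).

The boundary map ∂_2: C_2 → C_1 sends each 2-simplex [p,q,r] to [q,r] − [p,r] + [p,q]. For instance
  ∂abc = bc − ac + ab,
  ∂abd = bd − ad + ab.
This gives a 12×6 integer matrix of rank 6; reducing to Smith normal form yields diagonal entries (1,1,1,1,1,1).

Computing H_k = (kernel of ∂_k) / (image of ∂_{k+1}):

  H_0: rank C_0 − rank ∂_1 = 6 − 5 = 1, and the invariant factors of ∂_1 are all 1, so H_0 = Z.
  H_1: rank ker ∂_1 − rank ∂_2 = (12 − 5) − 6 = 1, and the invariant factors of ∂_2 are all 1, so H_1 = Z.
  H_2: rank ker ∂_2 − rank ∂_3 = (6 − 6) − 0 = 0, and there is no ∂_3, so H_2 = 0.

(K is a triangulation of the cylinder S^1 x I.)

H_0 ≅ Z,  H_1 ≅ Z,  H_2 = 0.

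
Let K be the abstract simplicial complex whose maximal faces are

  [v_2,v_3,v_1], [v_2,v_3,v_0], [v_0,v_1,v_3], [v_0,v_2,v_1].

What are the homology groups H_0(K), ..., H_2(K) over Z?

We work with the vertex ordering v_0 < v_1 < v_2 < v_3. The simplices of K, each written with vertices in increasing order, are:

  0-simplices (4): [v_0], [v_1], [v_2], [v_3]
  1-simplices (6): [v_0,v_1], [v_0,v_2], [v_0,v_3], [v_1,v_2], [v_1,v_3], [v_2,v_3]
  2-simplices (4): [v_0,v_1,v_2], [v_0,v_1,v_3], [v_0,v_2,v_3], [v_1,v_2,v_3]

so the chain groups are C_0 ≅ Z^4, C_1 ≅ Z^6, C_2 ≅ Z^4.

∂_1: C_1 → C_0 is given by ∂[p,q] = [q] − [p]. For instance
  ∂[v_0,v_2] = [v_2] − [v_0].
As a 4×6 matrix over Z this has rank 3, with invariant factors (1,1,1).

Boundary ∂_2: C_2 → C_1 acts by ∂[p,q,r] = [q,r] − [p,r] + [p,q]. For instance
  ∂[v_0,v_1,v_2] = [v_1,v_2] − [v_0,v_2] + [v_0,v_1],
  ∂[v_0,v_2,v_3] = [v_2,v_3] − [v_0,v_3] + [v_0,v_2].
This gives a 6×4 integer matrix of rank 3; reducing to Smith normal form yields diagonal entries (1,1,1).

From H_k ≅ ker(∂_k) / im(∂_{k+1}) we obtain:

  H_0: rank C_0 − rank ∂_1 = 4 − 3 = 1, and the invariant factors of ∂_1 are all 1, so H_0 ≅ Z.
  H_1: rank ker ∂_1 − rank ∂_2 = (6 − 3) − 3 = 0, and the invariant factors of ∂_2 are all 1, so H_1 ≅ 0.
  H_2: rank ker ∂_2 − rank ∂_3 = (4 − 3) − 0 = 1, and there is no ∂_3, so H_2 ≅ Z.

(K is a triangulation of the 2-sphere S^2.)

H_0 = Z,  H_1 = 0,  H_2 = Z.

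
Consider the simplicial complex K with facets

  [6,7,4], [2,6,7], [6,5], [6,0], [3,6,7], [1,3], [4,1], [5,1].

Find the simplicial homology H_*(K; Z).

H_0 ≅ Z,  H_1 ≅ Z^2,  H_2 = 0.

Order the vertices as 0 < 1 < 2 < 3 < 4 < 5 < 6 < 7. Listing each simplex with vertices in this order, K has dimension 2 with simplices:

  0-simplices (8): [0], [1], [2], [3], [4], [5], [6], [7]
  1-simplices (12): [0,6], [1,3], [1,4], [1,5], [2,6], [2,7], [3,6], [3,7], [4,6], [4,7], [5,6], [6,7]
  2-simplices (3): [2,6,7], [3,6,7], [4,6,7]

Hence C_0 ≅ Z^8, C_1 ≅ Z^12, C_2 ≅ Z^3.

∂_1: C_1 → C_0 maps an edge to its endpoints' difference, ∂[p,q] = q − p. For instance
  ∂[5,6] = [6] − [5].
The 8×12 boundary matrix has rank 7 and Smith normal form diag(1,1,1,1,1,1,1).

Boundary ∂_2: C_2 → C_1 acts by ∂[p,q,r] = [q,r] − [p,r] + [p,q]. For instance
  ∂[3,6,7] = [6,7] − [3,7] + [3,6],
  ∂[4,6,7] = [6,7] − [4,7] + [4,6].
As a 12×3 matrix over Z this has rank 3, with invariant factors (1,1,1).

From H_k ≅ ker(∂_k) / im(∂_{k+1}) we obtain:

  H_0: rank C_0 − rank ∂_1 = 8 − 7 = 1, and the invariant factors of ∂_1 are all 1, so H_0 ≅ Z.
  H_1: rank ker ∂_1 − rank ∂_2 = (12 − 7) − 3 = 2, and the invariant factors of ∂_2 are all 1, so H_1 ≅ Z^2.
  H_2: rank ker ∂_2 − rank ∂_3 = (3 − 3) − 0 = 0, and there is no ∂_3, so H_2 ≅ 0.

As a check, the Euler characteristic is 8 − 12 + 3 = -1, which agrees with 1 − 2 + 0 = -1.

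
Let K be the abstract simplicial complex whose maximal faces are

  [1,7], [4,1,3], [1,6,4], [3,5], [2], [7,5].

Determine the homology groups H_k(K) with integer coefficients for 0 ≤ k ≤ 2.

H_0 = Z^2,  H_1 = Z,  H_2 = 0.

We work with the vertex ordering 1 < 2 < 3 < 4 < 5 < 6 < 7. The simplices of K, each written with vertices in increasing order, are:

  0-simplices (7): [1], [2], [3], [4], [5], [6], [7]
  1-simplices (8): [1,3], [1,4], [1,6], [1,7], [3,4], [3,5], [4,6], [5,7]
  2-simplices (2): [1,3,4], [1,4,6]

so the chain groups are C_0 ≅ Z^7, C_1 ≅ Z^8, C_2 ≅ Z^2.

The boundary map ∂_1: C_1 → C_0 maps an edge to its endpoints' difference, ∂[p,q] = q − p.
The resulting 7×8 matrix has rank 5, and its Smith normal form has invariant factors (1,1,1,1,1).

∂_2: C_2 → C_1 maps a triangle to the signed sum of its edges. For instance
  ∂[1,3,4] = [3,4] − [1,4] + [1,3],
  ∂[1,4,6] = [4,6] − [1,6] + [1,4].
The 8×2 boundary matrix has rank 2 and Smith normal form diag(1,1).

From H_k ≅ ker(∂_k) / im(∂_{k+1}) we obtain:

  H_0: rank C_0 − rank ∂_1 = 7 − 5 = 2, and the invariant factors of ∂_1 are all 1, so H_0 ≅ Z^2.
  H_1: rank ker ∂_1 − rank ∂_2 = (8 − 5) − 2 = 1, and the invariant factors of ∂_2 are all 1, so H_1 ≅ Z.
  H_2: rank ker ∂_2 − rank ∂_3 = (2 − 2) − 0 = 0, and there is no ∂_3, so H_2 ≅ 0.

As a check, the Euler characteristic is 7 − 8 + 2 = 1, which agrees with 2 − 1 + 0 = 1.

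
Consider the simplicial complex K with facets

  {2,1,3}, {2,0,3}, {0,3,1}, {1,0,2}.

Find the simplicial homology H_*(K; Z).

H_0 = Z,  H_1 = 0,  H_2 = Z.

We work with the vertex ordering 0 < 1 < 2 < 3. The simplices of K, each written with vertices in increasing order, are:

  0-simplices (4): [0], [1], [2], [3]
  1-simplices (6): [0,1], [0,2], [0,3], [1,2], [1,3], [2,3]
  2-simplices (4): [0,1,2], [0,1,3], [0,2,3], [1,2,3]

Hence C_0 ≅ Z^4, C_1 ≅ Z^6, C_2 ≅ Z^4.

The boundary map ∂_1: C_1 → C_0 sends each edge [p,q] (with p < q) to q − p.
The resulting 4×6 matrix has rank 3, and its Smith normal form has invariant factors (1,1,1).

Boundary ∂_2: C_2 → C_1 sends each 2-simplex [p,q,r] to [q,r] − [p,r] + [p,q]. For instance
  ∂[1,2,3] = [2,3] − [1,3] + [1,2],
  ∂[0,1,2] = [1,2] − [0,2] + [0,1].
The 6×4 boundary matrix has rank 3 and Smith normal form diag(1,1,1).

From H_k ≅ ker(∂_k) / im(∂_{k+1}) we obtain:

  H_0: rank C_0 − rank ∂_1 = 4 − 3 = 1, and the invariant factors of ∂_1 are all 1, so H_0 = Z.
  H_1: rank ker ∂_1 − rank ∂_2 = (6 − 3) − 3 = 0, and the invariant factors of ∂_2 are all 1, so H_1 = 0.
  H_2: rank ker ∂_2 − rank ∂_3 = (4 − 3) − 0 = 1, and there is no ∂_3, so H_2 = Z.

As a check, the Euler characteristic is 4 − 6 + 4 = 2, which agrees with 1 − 0 + 1 = 2.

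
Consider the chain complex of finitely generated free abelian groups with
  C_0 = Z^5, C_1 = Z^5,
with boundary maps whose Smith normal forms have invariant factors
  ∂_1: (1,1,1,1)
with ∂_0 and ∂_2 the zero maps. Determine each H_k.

H_0 = Z,  H_1 = Z.

H_0: b_0 = 5 − 0 − 4 = 1; torsion from ∂_1 factors > 1: none. So H_0 = Z.
H_1: b_1 = 5 − 4 − 0 = 1; torsion from ∂_2 factors > 1: none. So H_1 = Z.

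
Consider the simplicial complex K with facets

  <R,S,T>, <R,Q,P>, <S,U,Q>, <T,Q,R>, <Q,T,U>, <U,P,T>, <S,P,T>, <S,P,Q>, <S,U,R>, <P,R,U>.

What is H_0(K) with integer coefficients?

Take the total order P < Q < R < S < T < U on the vertex set. Then K (dimension 2) consists of the simplices:

  0-simplices (6): P, Q, R, S, T, U
  1-simplices (15): PQ, PR, PS, PT, PU, QR, QS, QT, QU, RS, RT, RU, ST, SU, TU
  2-simplices (10): PQR, PQS, PRU, PST, PTU, QRT, QSU, QTU, RST, RSU

Hence C_0 ≅ Z^6, C_1 ≅ Z^15, C_2 ≅ Z^10.

∂_1: C_1 → C_0 maps an edge to its endpoints' difference, ∂[p,q] = q − p. For instance
  ∂QU = U − Q.
As a 6×15 matrix over Z this has rank 5, with invariant factors (1,1,1,1,1).

The boundary map ∂_2: C_2 → C_1 maps a triangle to the signed sum of its edges. For instance
  ∂RSU = SU − RU + RS,
  ∂PST = ST − PT + PS.
The resulting 15×10 matrix has rank 10, and its Smith normal form has invariant factors (1,1,1,1,1,1,1,1,1,2).

Now H_k = ker ∂_k / im ∂_{k+1}, so:

  H_0: rank C_0 − rank ∂_1 = 6 − 5 = 1, and the invariant factors of ∂_1 are all 1, so H_0 ≅ Z.

(K is a triangulation of the real projective plane RP^2.)

H_0 = Z.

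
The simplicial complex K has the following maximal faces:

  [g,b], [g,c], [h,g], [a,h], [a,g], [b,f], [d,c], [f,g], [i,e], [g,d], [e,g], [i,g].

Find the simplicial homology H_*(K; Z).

H_0 ≅ Z,  H_1 ≅ Z^4.

We work with the vertex ordering a < b < c < d < e < f < g < h < i. The simplices of K, each written with vertices in increasing order, are:

  0-simplices (9): a, b, c, d, e, f, g, h, i
  1-simplices (12): ag, ah, bf, bg, cd, cg, dg, eg, ei, fg, gh, gi

Hence C_0 ≅ Z^9, C_1 ≅ Z^12.

Boundary ∂_1: C_1 → C_0 is given by ∂[p,q] = [q] − [p].
The 9×12 boundary matrix has rank 8 and Smith normal form diag(1,1,1,1,1,1,1,1).

Reading off H_k = ker ∂_k / im ∂_{k+1}:

  H_0: rank C_0 − rank ∂_1 = 9 − 8 = 1, and the invariant factors of ∂_1 are all 1, so H_0 ≅ Z.
  H_1: rank ker ∂_1 − rank ∂_2 = (12 − 8) − 0 = 4, and there is no ∂_2, so H_1 ≅ Z^4.

(K is a triangulation of a wedge of 4 circles.)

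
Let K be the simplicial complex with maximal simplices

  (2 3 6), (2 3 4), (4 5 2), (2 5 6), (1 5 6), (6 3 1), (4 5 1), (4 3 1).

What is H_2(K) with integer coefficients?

H_2 ≅ Z.

Order the vertices as 1 < 2 < 3 < 4 < 5 < 6. Listing each simplex with vertices in this order, K has dimension 2 with simplices:

  0-simplices (6): [1], [2], [3], [4], [5], [6]
  1-simplices (12): [1,3], [1,4], [1,5], [1,6], [2,3], [2,4], [2,5], [2,6], [3,4], [3,6], [4,5], [5,6]
  2-simplices (8): [1,3,4], [1,3,6], [1,4,5], [1,5,6], [2,3,4], [2,3,6], [2,4,5], [2,5,6]

so the chain groups are C_0 ≅ Z^6, C_1 ≅ Z^12, C_2 ≅ Z^8.

∂_1: C_1 → C_0 is given by ∂[p,q] = [q] − [p].
The 6×12 boundary matrix has rank 5 and Smith normal form diag(1,1,1,1,1).

∂_2: C_2 → C_1 maps a triangle to the signed sum of its edges. For instance
  ∂[1,3,6] = [3,6] − [1,6] + [1,3],
  ∂[2,3,6] = [3,6] − [2,6] + [2,3].
As a 12×8 matrix over Z this has rank 7, with invariant factors (1,1,1,1,1,1,1).

From H_k ≅ ker(∂_k) / im(∂_{k+1}) we obtain:

  H_2: rank ker ∂_2 − rank ∂_3 = (8 − 7) − 0 = 1, and there is no ∂_3, so H_2 ≅ Z.

(K is a triangulation of the 2-sphere S^2.)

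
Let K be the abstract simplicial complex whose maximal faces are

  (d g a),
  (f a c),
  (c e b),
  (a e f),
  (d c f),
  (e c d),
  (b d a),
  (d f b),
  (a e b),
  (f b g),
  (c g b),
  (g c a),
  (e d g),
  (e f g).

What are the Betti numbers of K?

Fix the vertex order a < b < c < d < e < f < g and write every simplex with vertices in increasing order. Then dim K = 2 and the simplices of K are:

  0-simplices (7): a, b, c, d, e, f, g
  1-simplices (21): ab, ac, ad, ae, af, ag, bc, bd, be, bf, bg, cd, ce, cf, cg, de, df, dg, ef, eg, fg
  2-simplices (14): abd, abe, acf, acg, adg, aef, bce, bcg, bdf, bfg, cde, cdf, deg, efg

Hence C_0 ≅ Z^7, C_1 ≅ Z^21, C_2 ≅ Z^14.

Boundary ∂_1: C_1 → C_0 is given by ∂[p,q] = [q] − [p].
The 7×21 boundary matrix has rank 6 and Smith normal form diag(1,1,1,1,1,1).

The boundary map ∂_2: C_2 → C_1 maps a triangle to the signed sum of its edges. For instance
  ∂acg = cg − ag + ac,
  ∂abe = be − ae + ab.
The resulting 21×14 matrix has rank 13, and its Smith normal form has invariant factors (1,1,1,1,1,1,1,1,1,1,1,1,1).

Now H_k = ker ∂_k / im ∂_{k+1}, so:

  H_0: rank C_0 − rank ∂_1 = 7 − 6 = 1, and the invariant factors of ∂_1 are all 1, so H_0 = Z.
  H_1: rank ker ∂_1 − rank ∂_2 = (21 − 6) − 13 = 2, and the invariant factors of ∂_2 are all 1, so H_1 = Z^2.
  H_2: rank ker ∂_2 − rank ∂_3 = (14 − 13) − 0 = 1, and there is no ∂_3, so H_2 = Z.

(K is a triangulation of the torus T^2.)

Hence the Betti numbers are b_0 = 1, b_1 = 2, b_2 = 1.

b_0 = 1, b_1 = 2, b_2 = 1.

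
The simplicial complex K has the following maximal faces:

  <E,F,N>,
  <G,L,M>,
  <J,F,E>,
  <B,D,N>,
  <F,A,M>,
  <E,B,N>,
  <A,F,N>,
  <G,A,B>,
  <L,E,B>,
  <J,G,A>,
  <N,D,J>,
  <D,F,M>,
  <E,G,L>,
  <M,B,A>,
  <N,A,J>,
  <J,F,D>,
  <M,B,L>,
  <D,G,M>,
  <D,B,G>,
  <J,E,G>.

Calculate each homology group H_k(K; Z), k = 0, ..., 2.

H_0 ≅ Z,  H_1 ≅ Z ⊕ Z/2,  H_2 = 0.

Take the total order A < B < D < E < F < G < J < L < M < N on the vertex set. Then K (dimension 2) consists of the simplices:

  0-simplices (10): A, B, D, E, F, G, J, L, M, N
  1-simplices (30): AB, AF, AG, AJ, AM, AN, BD, BE, BG, BL, BM, BN, DF, DG, DJ, DM, DN, EF, EG, EJ, EL, EN, FJ, FM, FN, GJ, GL, GM, JN, LM
  2-simplices (20): ABG, ABM, AFM, AFN, AGJ, AJN, BDG, BDN, BEL, BEN, BLM, DFJ, DFM, DGM, DJN, EFJ, EFN, EGJ, EGL, GLM

giving chain groups C_0 ≅ Z^10, C_1 ≅ Z^30, C_2 ≅ Z^20.

Boundary ∂_1: C_1 → C_0 maps an edge to its endpoints' difference, ∂[p,q] = q − p.
This gives a 10×30 integer matrix of rank 9; reducing to Smith normal form yields diagonal entries (1,1,1,1,1,1,1,1,1).

∂_2: C_2 → C_1 maps a triangle to the signed sum of its edges. For instance
  ∂GLM = LM − GM + GL,
  ∂ABM = BM − AM + AB.
The 30×20 boundary matrix has rank 20 and Smith normal form diag(1,1,1,1,1,1,1,1,1,1,1,1,1,1,1,1,1,1,1,2).

Now H_k = ker ∂_k / im ∂_{k+1}, so:

  H_0: rank C_0 − rank ∂_1 = 10 − 9 = 1, and the invariant factors of ∂_1 are all 1, so H_0 = Z.
  H_1: rank ker ∂_1 − rank ∂_2 = (30 − 9) − 20 = 1, and ∂_2 has invariant factor 2 > 1, so H_1 = Z ⊕ Z/2.
  H_2: rank ker ∂_2 − rank ∂_3 = (20 − 20) − 0 = 0, and there is no ∂_3, so H_2 = 0.

(K is a triangulation of the Klein bottle.)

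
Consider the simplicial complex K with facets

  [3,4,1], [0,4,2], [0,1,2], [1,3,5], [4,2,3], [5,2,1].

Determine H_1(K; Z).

H_1 ≅ Z.

Take the total order 0 < 1 < 2 < 3 < 4 < 5 on the vertex set. Then K (dimension 2) consists of the simplices:

  0-simplices (6): [0], [1], [2], [3], [4], [5]
  1-simplices (12): [0,1], [0,2], [0,4], [1,2], [1,3], [1,4], [1,5], [2,3], [2,4], [2,5], [3,4], [3,5]
  2-simplices (6): [0,1,2], [0,2,4], [1,2,5], [1,3,4], [1,3,5], [2,3,4]

Hence C_0 ≅ Z^6, C_1 ≅ Z^12, C_2 ≅ Z^6.

∂_1: C_1 → C_0 maps an edge to its endpoints' difference, ∂[p,q] = q − p. For instance
  ∂[0,1] = [1] − [0].
This gives a 6×12 integer matrix of rank 5; reducing to Smith normal form yields diagonal entries (1,1,1,1,1).

∂_2: C_2 → C_1 sends each 2-simplex [p,q,r] to [q,r] − [p,r] + [p,q]. For instance
  ∂[2,3,4] = [3,4] − [2,4] + [2,3],
  ∂[1,2,5] = [2,5] − [1,5] + [1,2].
As a 12×6 matrix over Z this has rank 6, with invariant factors (1,1,1,1,1,1).

Now H_k = ker ∂_k / im ∂_{k+1}, so:

  H_1: rank ker ∂_1 − rank ∂_2 = (12 − 5) − 6 = 1, and the invariant factors of ∂_2 are all 1, so H_1 = Z.

(K is a triangulation of the cylinder S^1 x I.)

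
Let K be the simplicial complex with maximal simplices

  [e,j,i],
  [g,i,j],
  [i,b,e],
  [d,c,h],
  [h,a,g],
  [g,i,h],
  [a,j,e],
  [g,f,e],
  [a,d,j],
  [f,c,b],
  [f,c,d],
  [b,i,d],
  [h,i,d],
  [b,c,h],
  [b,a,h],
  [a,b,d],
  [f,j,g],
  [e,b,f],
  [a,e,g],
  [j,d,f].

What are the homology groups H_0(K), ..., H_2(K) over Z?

H_0 ≅ Z,  H_1 ≅ Z × Z/2,  H_2 = 0.

K has 10 vertices, 30 edges, 20 triangles.
rank ∂_0 = 0, rank ∂_1 = 9 ⇒ b_0 = 10 − 0 − 9 = 1; all invariant factors of ∂_1 are 1 so no torsion. So H_0 = Z.
rank ∂_1 = 9, rank ∂_2 = 20 ⇒ b_1 = 30 − 9 − 20 = 1; ∂_2 has invariant factor(s) [2] giving torsion. So H_1 = Z × Z/2.
rank ∂_2 = 20, rank ∂_3 = 0 ⇒ b_2 = 20 − 20 − 0 = 0. So H_2 = 0.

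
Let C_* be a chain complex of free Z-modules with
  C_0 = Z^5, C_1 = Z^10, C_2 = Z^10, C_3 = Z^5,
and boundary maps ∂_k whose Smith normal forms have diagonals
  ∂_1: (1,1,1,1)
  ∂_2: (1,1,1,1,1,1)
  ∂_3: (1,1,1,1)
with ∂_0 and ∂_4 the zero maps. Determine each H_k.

H_0 = Z,  H_1 = 0,  H_2 = 0,  H_3 = Z.

H_0: b_0 = 5 − 0 − 4 = 1; torsion from ∂_1 factors > 1: none. So H_0 = Z.
H_1: b_1 = 10 − 4 − 6 = 0; torsion from ∂_2 factors > 1: none. So H_1 = 0.
H_2: b_2 = 10 − 6 − 4 = 0; torsion from ∂_3 factors > 1: none. So H_2 = 0.
H_3: b_3 = 5 − 4 − 0 = 1; torsion from ∂_4 factors > 1: none. So H_3 = Z.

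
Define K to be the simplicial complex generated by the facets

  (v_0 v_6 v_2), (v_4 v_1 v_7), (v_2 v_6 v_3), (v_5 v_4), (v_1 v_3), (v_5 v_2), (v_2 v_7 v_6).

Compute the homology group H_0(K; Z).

Order the vertices as v_0 < v_1 < v_2 < v_3 < v_4 < v_5 < v_6 < v_7. Listing each simplex with vertices in this order, K has dimension 2 with simplices:

  0-simplices (8): [v_0], [v_1], [v_2], [v_3], [v_4], [v_5], [v_6], [v_7]
  1-simplices (13): [v_0,v_2], [v_0,v_6], [v_1,v_3], [v_1,v_4], [v_1,v_7], [v_2,v_3], [v_2,v_5], [v_2,v_6], [v_2,v_7], [v_3,v_6], [v_4,v_5], [v_4,v_7], [v_6,v_7]
  2-simplices (4): [v_0,v_2,v_6], [v_1,v_4,v_7], [v_2,v_3,v_6], [v_2,v_6,v_7]

giving chain groups C_0 ≅ Z^8, C_1 ≅ Z^13, C_2 ≅ Z^4.

∂_1: C_1 → C_0 sends each edge [p,q] (with p < q) to q − p.
This gives a 8×13 integer matrix of rank 7; reducing to Smith normal form yields diagonal entries (1,1,1,1,1,1,1).

∂_2: C_2 → C_1 maps a triangle to the signed sum of its edges. For instance
  ∂[v_2,v_3,v_6] = [v_3,v_6] − [v_2,v_6] + [v_2,v_3],
  ∂[v_2,v_6,v_7] = [v_6,v_7] − [v_2,v_7] + [v_2,v_6].
The resulting 13×4 matrix has rank 4, and its Smith normal form has invariant factors (1,1,1,1).

Reading off H_k = ker ∂_k / im ∂_{k+1}:

  H_0: rank C_0 − rank ∂_1 = 8 − 7 = 1, and the invariant factors of ∂_1 are all 1, so H_0 = Z.

H_0 ≅ Z.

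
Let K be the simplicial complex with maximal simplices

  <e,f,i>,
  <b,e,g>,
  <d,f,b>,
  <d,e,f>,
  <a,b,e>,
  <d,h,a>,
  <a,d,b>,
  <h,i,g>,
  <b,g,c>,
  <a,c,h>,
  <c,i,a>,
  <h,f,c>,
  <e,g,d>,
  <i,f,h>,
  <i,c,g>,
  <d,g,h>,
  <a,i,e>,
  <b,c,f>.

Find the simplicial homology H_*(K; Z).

H_0 ≅ Z,  H_1 ≅ Z ⊕ Z/2Z,  H_2 = 0.

K has 9 vertices, 27 edges, 18 triangles.
rank ∂_0 = 0, rank ∂_1 = 8 ⇒ b_0 = 9 − 0 − 8 = 1; all invariant factors of ∂_1 are 1 so no torsion. So H_0 ≅ Z.
rank ∂_1 = 8, rank ∂_2 = 18 ⇒ b_1 = 27 − 8 − 18 = 1; ∂_2 has invariant factor(s) [2] giving torsion. So H_1 ≅ Z ⊕ Z/2Z.
rank ∂_2 = 18, rank ∂_3 = 0 ⇒ b_2 = 18 − 18 − 0 = 0. So H_2 ≅ 0.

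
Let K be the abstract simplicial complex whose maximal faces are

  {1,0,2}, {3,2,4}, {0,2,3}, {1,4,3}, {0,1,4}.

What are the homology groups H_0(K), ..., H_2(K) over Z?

H_0 ≅ Z,  H_1 ≅ Z,  H_2 = 0.

We work with the vertex ordering 0 < 1 < 2 < 3 < 4. The simplices of K, each written with vertices in increasing order, are:

  0-simplices (5): [0], [1], [2], [3], [4]
  1-simplices (10): [0,1], [0,2], [0,3], [0,4], [1,2], [1,3], [1,4], [2,3], [2,4], [3,4]
  2-simplices (5): [0,1,2], [0,1,4], [0,2,3], [1,3,4], [2,3,4]

giving chain groups C_0 ≅ Z^5, C_1 ≅ Z^10, C_2 ≅ Z^5.

∂_1: C_1 → C_0 sends each edge [p,q] (with p < q) to q − p. For instance
  ∂[1,4] = [4] − [1].
The 5×10 boundary matrix has rank 4 and Smith normal form diag(1,1,1,1).

The boundary map ∂_2: C_2 → C_1 maps a triangle to the signed sum of its edges. For instance
  ∂[1,3,4] = [3,4] − [1,4] + [1,3],
  ∂[0,2,3] = [2,3] − [0,3] + [0,2].
The resulting 10×5 matrix has rank 5, and its Smith normal form has invariant factors (1,1,1,1,1).

Now H_k = ker ∂_k / im ∂_{k+1}, so:

  H_0: rank C_0 − rank ∂_1 = 5 − 4 = 1, and the invariant factors of ∂_1 are all 1, so H_0 = Z.
  H_1: rank ker ∂_1 − rank ∂_2 = (10 − 4) − 5 = 1, and the invariant factors of ∂_2 are all 1, so H_1 = Z.
  H_2: rank ker ∂_2 − rank ∂_3 = (5 − 5) − 0 = 0, and there is no ∂_3, so H_2 = 0.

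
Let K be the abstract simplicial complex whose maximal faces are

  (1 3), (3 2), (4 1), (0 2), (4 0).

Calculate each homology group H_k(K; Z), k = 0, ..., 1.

K has 5 vertices, 5 edges.
rank ∂_0 = 0, rank ∂_1 = 4 ⇒ b_0 = 5 − 0 − 4 = 1; all invariant factors of ∂_1 are 1 so no torsion. So H_0 ≅ Z.
rank ∂_1 = 4, rank ∂_2 = 0 ⇒ b_1 = 5 − 4 − 0 = 1. So H_1 ≅ Z.

H_0 = Z,  H_1 = Z.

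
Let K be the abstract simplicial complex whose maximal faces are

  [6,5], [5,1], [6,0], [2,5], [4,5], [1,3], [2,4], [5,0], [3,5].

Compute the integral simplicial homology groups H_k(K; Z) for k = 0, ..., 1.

Take the total order 0 < 1 < 2 < 3 < 4 < 5 < 6 on the vertex set. Then K (dimension 1) consists of the simplices:

  0-simplices (7): [0], [1], [2], [3], [4], [5], [6]
  1-simplices (9): [0,5], [0,6], [1,3], [1,5], [2,4], [2,5], [3,5], [4,5], [5,6]

so the chain groups are C_0 ≅ Z^7, C_1 ≅ Z^9.

∂_1: C_1 → C_0 is given by ∂[p,q] = [q] − [p]. For instance
  ∂[0,5] = [5] − [0].
This gives a 7×9 integer matrix of rank 6; reducing to Smith normal form yields diagonal entries (1,1,1,1,1,1).

Computing H_k = (kernel of ∂_k) / (image of ∂_{k+1}):

  H_0: rank C_0 − rank ∂_1 = 7 − 6 = 1, and the invariant factors of ∂_1 are all 1, so H_0 = Z.
  H_1: rank ker ∂_1 − rank ∂_2 = (9 − 6) − 0 = 3, and there is no ∂_2, so H_1 = Z^3.

As a check, the Euler characteristic is 7 − 9 = -2, which agrees with 1 − 3 = -2.

H_0 ≅ Z,  H_1 ≅ Z^3.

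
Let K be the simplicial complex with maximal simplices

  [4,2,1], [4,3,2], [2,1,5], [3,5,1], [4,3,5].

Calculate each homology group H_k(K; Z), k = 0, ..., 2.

We work with the vertex ordering 1 < 2 < 3 < 4 < 5. The simplices of K, each written with vertices in increasing order, are:

  0-simplices (5): [1], [2], [3], [4], [5]
  1-simplices (10): [1,2], [1,3], [1,4], [1,5], [2,3], [2,4], [2,5], [3,4], [3,5], [4,5]
  2-simplices (5): [1,2,4], [1,2,5], [1,3,5], [2,3,4], [3,4,5]

so the chain groups are C_0 ≅ Z^5, C_1 ≅ Z^10, C_2 ≅ Z^5.

The boundary map ∂_1: C_1 → C_0 maps an edge to its endpoints' difference, ∂[p,q] = q − p. For instance
  ∂[3,4] = [4] − [3].
The 5×10 boundary matrix has rank 4 and Smith normal form diag(1,1,1,1).

The boundary map ∂_2: C_2 → C_1 acts by ∂[p,q,r] = [q,r] − [p,r] + [p,q]. For instance
  ∂[2,3,4] = [3,4] − [2,4] + [2,3],
  ∂[1,2,4] = [2,4] − [1,4] + [1,2].
As a 10×5 matrix over Z this has rank 5, with invariant factors (1,1,1,1,1).

Computing H_k = (kernel of ∂_k) / (image of ∂_{k+1}):

  H_0: rank C_0 − rank ∂_1 = 5 − 4 = 1, and the invariant factors of ∂_1 are all 1, so H_0 ≅ Z.
  H_1: rank ker ∂_1 − rank ∂_2 = (10 − 4) − 5 = 1, and the invariant factors of ∂_2 are all 1, so H_1 ≅ Z.
  H_2: rank ker ∂_2 − rank ∂_3 = (5 − 5) − 0 = 0, and there is no ∂_3, so H_2 ≅ 0.

(K is a triangulation of the Möbius band.)

H_0 = Z,  H_1 = Z,  H_2 = 0.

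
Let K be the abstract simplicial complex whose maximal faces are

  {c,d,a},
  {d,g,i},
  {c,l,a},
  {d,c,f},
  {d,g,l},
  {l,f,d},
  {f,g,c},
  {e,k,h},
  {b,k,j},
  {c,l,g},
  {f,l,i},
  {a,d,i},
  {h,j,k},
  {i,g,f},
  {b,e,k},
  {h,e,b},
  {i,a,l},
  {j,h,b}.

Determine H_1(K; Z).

Take the total order a < b < c < d < e < f < g < h < i < j < k < l on the vertex set. Then K (dimension 2) consists of the simplices:

  0-simplices (12): a, b, c, d, e, f, g, h, i, j, k, l
  1-simplices (27): ac, ad, ai, al, be, bh, bj, bk, cd, cf, cg, cl, df, dg, di, dl, eh, ek, fg, fi, fl, gi, gl, hj, hk, il, jk
  2-simplices (18): acd, acl, adi, ail, beh, bek, bhj, bjk, cdf, cfg, cgl, dfl, dgi, dgl, ehk, fgi, fil, hjk

Hence C_0 ≅ Z^12, C_1 ≅ Z^27, C_2 ≅ Z^18.

∂_1: C_1 → C_0 is given by ∂[p,q] = [q] − [p]. For instance
  ∂fl = l − f.
As a 12×27 matrix over Z this has rank 10, with invariant factors (1,1,1,1,1,1,1,1,1,1).

Boundary ∂_2: C_2 → C_1 sends each 2-simplex [p,q,r] to [q,r] − [p,r] + [p,q]. For instance
  ∂fil = il − fl + fi,
  ∂cdf = df − cf + cd.
The resulting 27×18 matrix has rank 17, and its Smith normal form has invariant factors (1,1,1,1,1,1,1,1,1,1,1,1,1,1,1,1,2).

From H_k ≅ ker(∂_k) / im(∂_{k+1}) we obtain:

  H_1: rank ker ∂_1 − rank ∂_2 = (27 − 10) − 17 = 0, and ∂_2 has invariant factor 2 > 1, so H_1 = Z/2.

H_1 ≅ Z/2.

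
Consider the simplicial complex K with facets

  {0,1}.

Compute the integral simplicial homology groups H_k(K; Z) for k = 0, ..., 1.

Take the total order 0 < 1 on the vertex set. Then K (dimension 1) consists of the simplices:

  0-simplices (2): [0], [1]
  1-simplices (1): [0,1]

Hence C_0 ≅ Z^2, C_1 ≅ Z^1.

∂_1: C_1 → C_0 sends each edge [p,q] (with p < q) to q − p.
The resulting 2×1 matrix has rank 1, and its Smith normal form has invariant factors (1).

Now H_k = ker ∂_k / im ∂_{k+1}, so:

  H_0: rank C_0 − rank ∂_1 = 2 − 1 = 1, and the invariant factors of ∂_1 are all 1, so H_0 ≅ Z.
  H_1: rank ker ∂_1 − rank ∂_2 = (1 − 1) − 0 = 0, and there is no ∂_2, so H_1 ≅ 0.

As a check, the Euler characteristic is 2 − 1 = 1, which agrees with 1 − 0 = 1.

H_0 ≅ Z,  H_1 = 0.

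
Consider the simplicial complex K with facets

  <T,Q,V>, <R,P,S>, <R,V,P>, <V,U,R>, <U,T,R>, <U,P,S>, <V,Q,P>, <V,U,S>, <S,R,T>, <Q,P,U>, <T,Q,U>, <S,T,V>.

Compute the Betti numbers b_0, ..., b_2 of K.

b_0 = 1, b_1 = 0, b_2 = 0.

Take the total order P < Q < R < S < T < U < V on the vertex set. Then K (dimension 2) consists of the simplices:

  0-simplices (7): P, Q, R, S, T, U, V
  1-simplices (18): PQ, PR, PS, PU, PV, QT, QU, QV, RS, RT, RU, RV, ST, SU, SV, TU, TV, UV
  2-simplices (12): PQU, PQV, PRS, PRV, PSU, QTU, QTV, RST, RTU, RUV, STV, SUV

Hence C_0 ≅ Z^7, C_1 ≅ Z^18, C_2 ≅ Z^12.

The boundary map ∂_1: C_1 → C_0 is given by ∂[p,q] = [q] − [p]. For instance
  ∂RT = T − R.
This gives a 7×18 integer matrix of rank 6; reducing to Smith normal form yields diagonal entries (1,1,1,1,1,1).

∂_2: C_2 → C_1 sends each 2-simplex [p,q,r] to [q,r] − [p,r] + [p,q]. For instance
  ∂PQU = QU − PU + PQ,
  ∂RUV = UV − RV + RU.
The 18×12 boundary matrix has rank 12 and Smith normal form diag(1,1,1,1,1,1,1,1,1,1,1,2).

Reading off H_k = ker ∂_k / im ∂_{k+1}:

  H_0: rank C_0 − rank ∂_1 = 7 − 6 = 1, and the invariant factors of ∂_1 are all 1, so H_0 = Z.
  H_1: rank ker ∂_1 − rank ∂_2 = (18 − 6) − 12 = 0, and ∂_2 has invariant factor 2 > 1, so H_1 = Z/2.
  H_2: rank ker ∂_2 − rank ∂_3 = (12 − 12) − 0 = 0, and there is no ∂_3, so H_2 = 0.

(K is a triangulation of the real projective plane RP^2.)

Hence the Betti numbers are b_0 = 1, b_1 = 0, b_2 = 0.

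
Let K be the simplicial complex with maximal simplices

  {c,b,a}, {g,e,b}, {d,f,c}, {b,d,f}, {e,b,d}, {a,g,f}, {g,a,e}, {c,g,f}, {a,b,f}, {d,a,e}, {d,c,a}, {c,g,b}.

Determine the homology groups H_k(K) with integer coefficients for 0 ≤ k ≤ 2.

Order the vertices as a < b < c < d < e < f < g. Listing each simplex with vertices in this order, K has dimension 2 with simplices:

  0-simplices (7): a, b, c, d, e, f, g
  1-simplices (18): ab, ac, ad, ae, af, ag, bc, bd, be, bf, bg, cd, cf, cg, de, df, eg, fg
  2-simplices (12): abc, abf, acd, ade, aeg, afg, bcg, bde, bdf, beg, cdf, cfg

Hence C_0 ≅ Z^7, C_1 ≅ Z^18, C_2 ≅ Z^12.

The boundary map ∂_1: C_1 → C_0 is given by ∂[p,q] = [q] − [p].
The resulting 7×18 matrix has rank 6, and its Smith normal form has invariant factors (1,1,1,1,1,1).

Boundary ∂_2: C_2 → C_1 acts by ∂[p,q,r] = [q,r] − [p,r] + [p,q]. For instance
  ∂abf = bf − af + ab,
  ∂cdf = df − cf + cd.
The resulting 18×12 matrix has rank 12, and its Smith normal form has invariant factors (1,1,1,1,1,1,1,1,1,1,1,2).

Now H_k = ker ∂_k / im ∂_{k+1}, so:

  H_0: rank C_0 − rank ∂_1 = 7 − 6 = 1, and the invariant factors of ∂_1 are all 1, so H_0 ≅ Z.
  H_1: rank ker ∂_1 − rank ∂_2 = (18 − 6) − 12 = 0, and ∂_2 has invariant factor 2 > 1, so H_1 ≅ Z/2.
  H_2: rank ker ∂_2 − rank ∂_3 = (12 − 12) − 0 = 0, and there is no ∂_3, so H_2 ≅ 0.

H_0 = Z,  H_1 = Z/2,  H_2 = 0.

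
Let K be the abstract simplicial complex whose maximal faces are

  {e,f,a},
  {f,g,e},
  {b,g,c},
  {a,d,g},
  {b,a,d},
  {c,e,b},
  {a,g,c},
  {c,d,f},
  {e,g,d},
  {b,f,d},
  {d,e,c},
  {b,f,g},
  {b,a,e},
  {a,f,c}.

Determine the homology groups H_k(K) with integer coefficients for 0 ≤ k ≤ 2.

We work with the vertex ordering a < b < c < d < e < f < g. The simplices of K, each written with vertices in increasing order, are:

  0-simplices (7): a, b, c, d, e, f, g
  1-simplices (21): ab, ac, ad, ae, af, ag, bc, bd, be, bf, bg, cd, ce, cf, cg, de, df, dg, ef, eg, fg
  2-simplices (14): abd, abe, acf, acg, adg, aef, bce, bcg, bdf, bfg, cde, cdf, deg, efg

Hence C_0 ≅ Z^7, C_1 ≅ Z^21, C_2 ≅ Z^14.

∂_1: C_1 → C_0 sends each edge [p,q] (with p < q) to q − p.
The 7×21 boundary matrix has rank 6 and Smith normal form diag(1,1,1,1,1,1).

The boundary map ∂_2: C_2 → C_1 maps a triangle to the signed sum of its edges. For instance
  ∂acf = cf − af + ac,
  ∂abd = bd − ad + ab.
The resulting 21×14 matrix has rank 13, and its Smith normal form has invariant factors (1,1,1,1,1,1,1,1,1,1,1,1,1).

Now H_k = ker ∂_k / im ∂_{k+1}, so:

  H_0: rank C_0 − rank ∂_1 = 7 − 6 = 1, and the invariant factors of ∂_1 are all 1, so H_0 = Z.
  H_1: rank ker ∂_1 − rank ∂_2 = (21 − 6) − 13 = 2, and the invariant factors of ∂_2 are all 1, so H_1 = Z^2.
  H_2: rank ker ∂_2 − rank ∂_3 = (14 − 13) − 0 = 1, and there is no ∂_3, so H_2 = Z.

H_0 ≅ Z,  H_1 ≅ Z^2,  H_2 ≅ Z.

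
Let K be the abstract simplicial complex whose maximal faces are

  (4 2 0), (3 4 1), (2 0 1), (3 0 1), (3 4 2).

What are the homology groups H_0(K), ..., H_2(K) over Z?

Order the vertices as 0 < 1 < 2 < 3 < 4. Listing each simplex with vertices in this order, K has dimension 2 with simplices:

  0-simplices (5): [0], [1], [2], [3], [4]
  1-simplices (10): [0,1], [0,2], [0,3], [0,4], [1,2], [1,3], [1,4], [2,3], [2,4], [3,4]
  2-simplices (5): [0,1,2], [0,1,3], [0,2,4], [1,3,4], [2,3,4]

Hence C_0 ≅ Z^5, C_1 ≅ Z^10, C_2 ≅ Z^5.

Boundary ∂_1: C_1 → C_0 maps an edge to its endpoints' difference, ∂[p,q] = q − p. For instance
  ∂[1,2] = [2] − [1].
The 5×10 boundary matrix has rank 4 and Smith normal form diag(1,1,1,1).

The boundary map ∂_2: C_2 → C_1 maps a triangle to the signed sum of its edges. For instance
  ∂[0,1,3] = [1,3] − [0,3] + [0,1],
  ∂[0,1,2] = [1,2] − [0,2] + [0,1].
As a 10×5 matrix over Z this has rank 5, with invariant factors (1,1,1,1,1).

Now H_k = ker ∂_k / im ∂_{k+1}, so:

  H_0: rank C_0 − rank ∂_1 = 5 − 4 = 1, and the invariant factors of ∂_1 are all 1, so H_0 ≅ Z.
  H_1: rank ker ∂_1 − rank ∂_2 = (10 − 4) − 5 = 1, and the invariant factors of ∂_2 are all 1, so H_1 ≅ Z.
  H_2: rank ker ∂_2 − rank ∂_3 = (5 − 5) − 0 = 0, and there is no ∂_3, so H_2 ≅ 0.

As a check, the Euler characteristic is 5 − 10 + 5 = 0, which agrees with 1 − 1 + 0 = 0.

H_0 ≅ Z,  H_1 ≅ Z,  H_2 = 0.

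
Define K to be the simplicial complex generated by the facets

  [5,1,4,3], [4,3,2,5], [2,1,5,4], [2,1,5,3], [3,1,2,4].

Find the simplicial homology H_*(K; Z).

H_0 = Z,  H_1 = 0,  H_2 = 0,  H_3 = Z.

Take the total order 1 < 2 < 3 < 4 < 5 on the vertex set. Then K (dimension 3) consists of the simplices:

  0-simplices (5): [1], [2], [3], [4], [5]
  1-simplices (10): [1,2], [1,3], [1,4], [1,5], [2,3], [2,4], [2,5], [3,4], [3,5], [4,5]
  2-simplices (10): [1,2,3], [1,2,4], [1,2,5], [1,3,4], [1,3,5], [1,4,5], [2,3,4], [2,3,5], [2,4,5], [3,4,5]
  3-simplices (5): [1,2,3,4], [1,2,3,5], [1,2,4,5], [1,3,4,5], [2,3,4,5]

giving chain groups C_0 ≅ Z^5, C_1 ≅ Z^10, C_2 ≅ Z^10, C_3 ≅ Z^5.

The boundary map ∂_1: C_1 → C_0 maps an edge to its endpoints' difference, ∂[p,q] = q − p.
This gives a 5×10 integer matrix of rank 4; reducing to Smith normal form yields diagonal entries (1,1,1,1).

∂_2: C_2 → C_1 maps a triangle to the signed sum of its edges. For instance
  ∂[1,3,4] = [3,4] − [1,4] + [1,3],
  ∂[2,3,4] = [3,4] − [2,4] + [2,3].
The resulting 10×10 matrix has rank 6, and its Smith normal form has invariant factors (1,1,1,1,1,1).

The boundary map ∂_3: C_3 → C_2 sends each 3-simplex σ to the alternating sum Σ_i (−1)^i (σ with its i-th vertex removed). For instance
  ∂[1,3,4,5] = [3,4,5] − [1,4,5] + [1,3,5] − [1,3,4],
  ∂[1,2,3,5] = [2,3,5] − [1,3,5] + [1,2,5] − [1,2,3].
The 10×5 boundary matrix has rank 4 and Smith normal form diag(1,1,1,1).

Computing H_k = (kernel of ∂_k) / (image of ∂_{k+1}):

  H_0: rank C_0 − rank ∂_1 = 5 − 4 = 1, and the invariant factors of ∂_1 are all 1, so H_0 ≅ Z.
  H_1: rank ker ∂_1 − rank ∂_2 = (10 − 4) − 6 = 0, and the invariant factors of ∂_2 are all 1, so H_1 ≅ 0.
  H_2: rank ker ∂_2 − rank ∂_3 = (10 − 6) − 4 = 0, and the invariant factors of ∂_3 are all 1, so H_2 ≅ 0.
  H_3: rank ker ∂_3 − rank ∂_4 = (5 − 4) − 0 = 1, and there is no ∂_4, so H_3 ≅ Z.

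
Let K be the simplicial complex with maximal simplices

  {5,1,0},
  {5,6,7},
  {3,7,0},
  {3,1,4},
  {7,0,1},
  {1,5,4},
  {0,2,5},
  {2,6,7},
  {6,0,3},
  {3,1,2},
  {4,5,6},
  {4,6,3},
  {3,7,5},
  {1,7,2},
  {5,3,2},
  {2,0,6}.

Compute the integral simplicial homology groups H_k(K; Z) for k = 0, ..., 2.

We work with the vertex ordering 0 < 1 < 2 < 3 < 4 < 5 < 6 < 7. The simplices of K, each written with vertices in increasing order, are:

  0-simplices (8): [0], [1], [2], [3], [4], [5], [6], [7]
  1-simplices (24): (24 of them)
  2-simplices (16): [0,1,5], [0,1,7], [0,2,5], [0,2,6], [0,3,6], [0,3,7], [1,2,3], [1,2,7], [1,3,4], [1,4,5], [2,3,5], [2,6,7], [3,4,6], [3,5,7], [4,5,6], [5,6,7]

Hence C_0 ≅ Z^8, C_1 ≅ Z^24, C_2 ≅ Z^16.

∂_1: C_1 → C_0 sends each edge [p,q] (with p < q) to q − p. For instance
  ∂[4,5] = [5] − [4].
As a 8×24 matrix over Z this has rank 7, with invariant factors (1,1,1,1,1,1,1).

∂_2: C_2 → C_1 sends each 2-simplex [p,q,r] to [q,r] − [p,r] + [p,q]. For instance
  ∂[2,3,5] = [3,5] − [2,5] + [2,3],
  ∂[0,2,5] = [2,5] − [0,5] + [0,2].
The resulting 24×16 matrix has rank 15, and its Smith normal form has invariant factors (1,1,1,1,1,1,1,1,1,1,1,1,1,1,1).

Reading off H_k = ker ∂_k / im ∂_{k+1}:

  H_0: rank C_0 − rank ∂_1 = 8 − 7 = 1, and the invariant factors of ∂_1 are all 1, so H_0 = Z.
  H_1: rank ker ∂_1 − rank ∂_2 = (24 − 7) − 15 = 2, and the invariant factors of ∂_2 are all 1, so H_1 = Z^2.
  H_2: rank ker ∂_2 − rank ∂_3 = (16 − 15) − 0 = 1, and there is no ∂_3, so H_2 = Z.

As a check, the Euler characteristic is 8 − 24 + 16 = 0, which agrees with 1 − 2 + 1 = 0.

H_0 = Z,  H_1 = Z^2,  H_2 = Z.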